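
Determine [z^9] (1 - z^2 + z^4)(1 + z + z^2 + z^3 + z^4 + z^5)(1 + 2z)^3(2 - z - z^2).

-15

(1 - z^2 + z^4) has coefficients 1,0,-1,0,1 for degrees 0…4.
(1 + z + z^2 + z^3 + z^4 + z^5) has coefficients 1,1,1,1,1,1,0,0,0,0 for degrees 0…9.
Multiplying by (1 + 2z)^3 gives running coefficients 1,7,19,27,27,27,26,20,8,0 for degrees 0…9.
Finally multiplying by (2 - z - z^2), the product of all factors after the first has coefficients 2,13,30,28,8,0,-2,-13,-30,-28 for degrees 0…9.
[z^9] = 1·(-28) − 1·(-13) + 1·0 = -15.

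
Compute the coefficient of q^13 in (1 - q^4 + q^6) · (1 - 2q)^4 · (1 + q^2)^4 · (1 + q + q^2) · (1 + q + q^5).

(1 - q^4 + q^6) has coefficients 1,0,0,0,-1,0,1 for degrees 0…6.
(1 - 2q)^4 has coefficients 1,-8,24,-32,16,0,0,0,0,0,0,0,0,0 for degrees 0…13.
Multiplying by (1 + q^2)^4 gives running coefficients 1,-8,28,-64,118,-176,212,-224,193,-136,88,-32,16,0 for degrees 0…13.
Multiplying by (1 + q + q^2) gives running coefficients 1,-7,21,-44,82,-122,154,-188,181,-167,145,-80,72,-16 for degrees 0…13.
Finally multiplying by (1 + q + q^5), the product of all factors after the first has coefficients 1,-6,14,-23,38,-39,25,-13,-51,96,-144,219,-196,237 for degrees 0…13.
[q^13] = 1·237 − 1·96 + 1·(-13) = 128.

128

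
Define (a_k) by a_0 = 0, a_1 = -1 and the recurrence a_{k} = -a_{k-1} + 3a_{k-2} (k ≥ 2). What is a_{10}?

The ordinary generating function has denominator 1 + x - 3x^2.
Iterating the recurrence: a_0,…,a_{10} = 0, -1, 1, -4, 7, -19, 40, -97, 217, -508, 1159.

1159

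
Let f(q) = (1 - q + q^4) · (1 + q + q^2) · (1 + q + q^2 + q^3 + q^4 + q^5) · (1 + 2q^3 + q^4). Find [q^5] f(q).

(1 - q + q^4) has coefficients 1,-1,0,0,1 for degrees 0…4.
(1 + q + q^2) has coefficients 1,1,1,0,0,0 for degrees 0…5.
Multiplying by (1 + q + q^2 + q^3 + q^4 + q^5) gives running coefficients 1,2,3,3,3,3 for degrees 0…5.
Finally multiplying by (1 + 2q^3 + q^4), the product of all factors after the first has coefficients 1,2,3,5,8,11 for degrees 0…5.
[q^5] = 1·11 − 1·8 + 1·2 = 5.

5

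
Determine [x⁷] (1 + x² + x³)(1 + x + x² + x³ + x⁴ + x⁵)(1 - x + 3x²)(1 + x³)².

21

(1 + x² + x³) has coefficients 1,0,1,1 for degrees 0…3.
(1 + x + x² + x³ + x⁴ + x⁵) has coefficients 1,1,1,1,1,1,0,0 for degrees 0…7.
Multiplying by (1 - x + 3x²) gives running coefficients 1,0,3,3,3,3,2,3 for degrees 0…7.
Finally multiplying by (1 + x³)², the product of all factors after the first has coefficients 1,0,3,5,3,9,9,9 for degrees 0…7.
[x⁷] = 1·9 + 1·9 + 1·3 = 21.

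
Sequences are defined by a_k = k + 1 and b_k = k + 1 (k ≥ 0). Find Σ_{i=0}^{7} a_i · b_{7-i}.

The convolution is the t^7 coefficient of A(t)B(t).
Σ = 1·8 + 2·7 + 3·6 + 4·5 + 5·4 + 6·3 + 7·2 + 8·1 = 120.

120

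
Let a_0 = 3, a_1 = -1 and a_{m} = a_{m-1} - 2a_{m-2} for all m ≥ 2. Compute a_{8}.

The ordinary generating function has denominator 1 - t + 2t^2.
Iterating the recurrence: a_0,…,a_{8} = 3, -1, -7, -5, 9, 19, 1, -37, -39.

-39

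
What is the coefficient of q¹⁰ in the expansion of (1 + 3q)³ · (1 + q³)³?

(1 + 3q)³ has coefficients 1,9,27,27 for degrees 0…3.
(1 + q³)³ has coefficients 1,0,0,3,0,0,3,0,0,1,0 for degrees 0…10.
[q¹⁰] = 1·0 + 9·1 + 27·0 + 27·0 = 9.

9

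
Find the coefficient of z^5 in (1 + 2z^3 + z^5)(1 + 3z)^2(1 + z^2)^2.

(1 + 2z^3 + z^5) has coefficients 1,0,0,2,0,1 for degrees 0…5.
(1 + 3z)^2 has coefficients 1,6,9,0,0,0 for degrees 0…5.
Finally multiplying by (1 + z^2)^2, the product of all factors after the first has coefficients 1,6,11,12,19,6 for degrees 0…5.
[z^5] = 1·6 + 2·11 + 1·1 = 29.

29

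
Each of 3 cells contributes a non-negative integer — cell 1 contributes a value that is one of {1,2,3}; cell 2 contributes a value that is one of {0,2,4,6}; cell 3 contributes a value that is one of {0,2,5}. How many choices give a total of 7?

5

The generating function for the choices is (x + x² + x³)·(1 + x² + x⁴ + x⁶)·(1 + x² + x⁵); the count is [x⁷].
(x + x² + x³) has coefficients 0,1,1,1 for degrees 0…3.
(1 + x² + x⁴ + x⁶) has coefficients 1,0,1,0,1,0,1,0 for degrees 0…7.
Finally multiplying by (1 + x² + x⁵), the product of all factors after the first has coefficients 1,0,2,0,2,1,2,1 for degrees 0…7.
[x⁷] = 1·2 + 1·1 + 1·2 = 5.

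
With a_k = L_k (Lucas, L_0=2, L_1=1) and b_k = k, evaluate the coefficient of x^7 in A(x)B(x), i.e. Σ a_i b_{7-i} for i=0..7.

Write out a_i and b_{7-i} for i = 0,…,7 and sum the products.
Σ = 2·7 + 1·6 + 3·5 + 4·4 + 7·3 + 11·2 + 18·1 + 29·0 = 112.

112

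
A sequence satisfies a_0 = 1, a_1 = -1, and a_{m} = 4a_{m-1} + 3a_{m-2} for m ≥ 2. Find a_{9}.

-67489

The ordinary generating function has denominator 1 - 4x - 3x^2.
Iterating the recurrence: a_0,…,a_{9} = 1, -1, -1, -7, -31, -145, -673, -3127, -14527, -67489.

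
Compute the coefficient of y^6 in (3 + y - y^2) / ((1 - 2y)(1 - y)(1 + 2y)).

255

Partial fractions give a closed form: a_n = (13/4)·2^n + (-1)·1^n + (3/4)·(-2)^n.
At n = 6: a_6 = 255.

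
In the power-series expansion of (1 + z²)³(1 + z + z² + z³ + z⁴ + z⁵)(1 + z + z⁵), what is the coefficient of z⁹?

15

(1 + z²)³ has coefficients 1,0,3,0,3,0,1 for degrees 0…6.
(1 + z + z² + z³ + z⁴ + z⁵) has coefficients 1,1,1,1,1,1,0,0,0,0 for degrees 0…9.
Finally multiplying by (1 + z + z⁵), the product of all factors after the first has coefficients 1,2,2,2,2,3,2,1,1,1 for degrees 0…9.
[z⁹] = 1·1 + 3·1 + 3·3 + 1·2 = 15.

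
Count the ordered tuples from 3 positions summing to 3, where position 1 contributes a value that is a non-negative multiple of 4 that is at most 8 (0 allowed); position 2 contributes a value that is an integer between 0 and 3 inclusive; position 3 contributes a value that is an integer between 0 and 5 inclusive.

The generating function for the choices is (1 + y^4 + y^8)·(1 + y + y^2 + y^3)·(1 + y + y^2 + y^3 + y^4 + y^5); the count is [y^3].
(1 + y^4 + y^8) has coefficients 1,0,0,0 for degrees 0…3.
(1 + y + y^2 + y^3) has coefficients 1,1,1,1 for degrees 0…3.
Finally multiplying by (1 + y + y^2 + y^3 + y^4 + y^5), the product of all factors after the first has coefficients 1,2,3,4 for degrees 0…3.
[y^3] = 1·4 = 4.

4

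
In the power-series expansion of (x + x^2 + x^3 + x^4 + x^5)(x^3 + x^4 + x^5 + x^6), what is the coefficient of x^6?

3

(x + x^2 + x^3 + x^4 + x^5) has coefficients 0,1,1,1,1,1 for degrees 0…5.
(x^3 + x^4 + x^5 + x^6) has coefficients 0,0,0,1,1,1,1 for degrees 0…6.
[x^6] = 1·1 + 1·1 + 1·1 + 1·0 + 1·0 = 3.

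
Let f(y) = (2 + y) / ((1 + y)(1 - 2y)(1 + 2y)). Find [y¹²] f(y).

9557

Partial fractions give a closed form: a_n = (-1/3)·(-1)^n + (5/6)·2^n + (3/2)·(-2)^n.
At n = 12: a_12 = 9557.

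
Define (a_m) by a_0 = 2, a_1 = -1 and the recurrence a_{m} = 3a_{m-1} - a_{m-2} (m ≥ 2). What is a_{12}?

-81790

The ordinary generating function has denominator 1 - 3t + t^2.
Iterating the recurrence: a_0,…,a_{12} = 2, -1, -5, -14, -37, -97, -254, -665, -1741, -4558, -11933, -31241, -81790.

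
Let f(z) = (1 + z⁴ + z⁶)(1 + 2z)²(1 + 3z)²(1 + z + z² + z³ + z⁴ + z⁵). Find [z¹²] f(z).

239

(1 + z⁴ + z⁶) has coefficients 1,0,0,0,1,0,1 for degrees 0…6.
(1 + 2z)² has coefficients 1,4,4,0,0,0,0,0,0,0,0,0,0 for degrees 0…12.
Multiplying by (1 + 3z)² gives running coefficients 1,10,37,60,36,0,0,0,0,0,0,0,0 for degrees 0…12.
Finally multiplying by (1 + z + z² + z³ + z⁴ + z⁵), the product of all factors after the first has coefficients 1,11,48,108,144,144,143,133,96,36,0,0,0 for degrees 0…12.
[z¹²] = 1·0 + 1·96 + 1·143 = 239.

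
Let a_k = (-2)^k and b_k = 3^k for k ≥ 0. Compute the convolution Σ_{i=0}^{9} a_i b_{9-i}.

Write out a_i and b_{9-i} for i = 0,…,9 and sum the products.
Σ = 1·19683 − 2·6561 + 4·2187 − 8·729 + 16·243 − 32·81 + 64·27 − 128·9 + 256·3 − 512·1 = 11605.

11605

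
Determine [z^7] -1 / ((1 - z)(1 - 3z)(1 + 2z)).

The denominator gives the recurrence a_n = 2a_(n−1) + 5a_(n−2) − 6a_(n−3) for n ≥ 3; the numerator fixes a_0 = -1, a_1 = -2, a_2 = -9.
Iterating: -1, -2, -9, -22, -77, -210, -673, -1934, so a_7 = -1934.

-1934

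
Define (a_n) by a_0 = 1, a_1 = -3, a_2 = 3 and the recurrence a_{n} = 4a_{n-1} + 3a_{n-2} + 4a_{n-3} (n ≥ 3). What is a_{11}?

The ordinary generating function has denominator 1 - 4y - 3y^2 - 4y^3.
Iterating the recurrence: a_0,…,a_{11} = 1, -3, 3, 7, 25, 133, 635, 3039, 14593, 70029, 336051, 1612663.

1612663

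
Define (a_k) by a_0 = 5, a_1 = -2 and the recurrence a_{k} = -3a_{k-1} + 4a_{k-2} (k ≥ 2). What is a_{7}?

The ordinary generating function has denominator 1 + 3q - 4q^2.
Iterating the recurrence: a_0,…,a_{7} = 5, -2, 26, -86, 362, -1430, 5738, -22934.

-22934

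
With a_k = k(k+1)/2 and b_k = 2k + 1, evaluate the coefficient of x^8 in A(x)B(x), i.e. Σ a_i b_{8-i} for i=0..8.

The convolution is the t^8 coefficient of A(t)B(t).
Σ = 0·17 + 1·15 + 3·13 + 6·11 + 10·9 + 15·7 + 21·5 + 28·3 + 36·1 = 540.

540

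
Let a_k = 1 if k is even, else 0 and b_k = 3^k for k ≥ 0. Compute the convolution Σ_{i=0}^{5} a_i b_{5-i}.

273

Write out a_i and b_{5-i} for i = 0,…,5 and sum the products.
Σ = 1·243 + 0·81 + 1·27 + 0·9 + 1·3 + 0·1 = 273.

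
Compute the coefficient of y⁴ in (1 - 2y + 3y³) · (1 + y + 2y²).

(1 - 2y + 3y³) has coefficients 1,-2,0,3 for degrees 0…3.
(1 + y + 2y²) has coefficients 1,1,2,0,0 for degrees 0…4.
[y⁴] = 1·0 − 2·0 + 3·1 = 3.

3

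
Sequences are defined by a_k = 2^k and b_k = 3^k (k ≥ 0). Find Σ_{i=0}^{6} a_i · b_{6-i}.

2059

Write out a_i and b_{6-i} for i = 0,…,6 and sum the products.
Σ = 1·729 + 2·243 + 4·81 + 8·27 + 16·9 + 32·3 + 64·1 = 2059.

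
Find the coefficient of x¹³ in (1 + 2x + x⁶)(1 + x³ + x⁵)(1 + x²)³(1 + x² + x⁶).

(1 + 2x + x⁶) has coefficients 1,2,0,0,0,0,1 for degrees 0…6.
(1 + x³ + x⁵) has coefficients 1,0,0,1,0,1,0,0,0,0,0,0,0,0 for degrees 0…13.
Multiplying by (1 + x²)³ gives running coefficients 1,0,3,1,3,4,1,6,0,4,0,1,0,0 for degrees 0…13.
Finally multiplying by (1 + x² + x⁶), the product of all factors after the first has coefficients 1,0,4,1,6,5,5,10,4,11,3,9,1,7 for degrees 0…13.
[x¹³] = 1·7 + 2·1 + 1·10 = 19.

19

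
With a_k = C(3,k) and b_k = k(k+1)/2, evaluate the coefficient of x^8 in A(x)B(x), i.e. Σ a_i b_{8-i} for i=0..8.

198

The convolution is the x^8 coefficient of A(x)B(x).
Σ = 1·36 + 3·28 + 3·21 + 1·15 + 0·10 + 0·6 + 0·3 + 0·1 + 0·0 = 198.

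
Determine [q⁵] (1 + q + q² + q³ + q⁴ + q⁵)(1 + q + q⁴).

(1 + q + q² + q³ + q⁴ + q⁵) has coefficients 1,1,1,1,1,1 for degrees 0…5.
(1 + q + q⁴) has coefficients 1,1,0,0,1,0 for degrees 0…5.
[q⁵] = 1·0 + 1·1 + 1·0 + 1·0 + 1·1 + 1·1 = 3.

3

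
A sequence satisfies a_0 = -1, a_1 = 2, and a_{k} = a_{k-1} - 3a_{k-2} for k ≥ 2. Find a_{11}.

599

The ordinary generating function has denominator 1 - y + 3y^2.
Iterating the recurrence: a_0,…,a_{11} = -1, 2, 5, -1, -16, -13, 35, 74, -31, -253, -160, 599.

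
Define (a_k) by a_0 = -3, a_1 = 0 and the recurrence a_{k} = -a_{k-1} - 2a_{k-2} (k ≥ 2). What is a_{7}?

The ordinary generating function has denominator 1 + z + 2z^2.
Iterating the recurrence: a_0,…,a_{7} = -3, 0, 6, -6, -6, 18, -6, -30.

-30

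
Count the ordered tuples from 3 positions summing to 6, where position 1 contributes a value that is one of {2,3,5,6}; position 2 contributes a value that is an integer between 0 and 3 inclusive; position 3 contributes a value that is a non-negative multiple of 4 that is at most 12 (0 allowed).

The generating function for the choices is (x² + x³ + x⁵ + x⁶)·(1 + x + x² + x³)·(1 + x⁴ + x⁸ + x¹²); the count is [x⁶].
(x² + x³ + x⁵ + x⁶) has coefficients 0,0,1,1,0,1,1 for degrees 0…6.
(1 + x + x² + x³) has coefficients 1,1,1,1,0,0,0 for degrees 0…6.
Finally multiplying by (1 + x⁴ + x⁸ + x¹²), the product of all factors after the first has coefficients 1,1,1,1,1,1,1 for degrees 0…6.
[x⁶] = 1·1 + 1·1 + 1·1 + 1·1 = 4.

4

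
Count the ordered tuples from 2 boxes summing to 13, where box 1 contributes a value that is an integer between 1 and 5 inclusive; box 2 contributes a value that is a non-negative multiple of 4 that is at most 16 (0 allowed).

2

The generating function for the choices is (q + q² + q³ + q⁴ + q⁵)·(1 + q⁴ + q⁸ + q¹² + q¹⁶); the count is [q¹³].
(q + q² + q³ + q⁴ + q⁵) has coefficients 0,1,1,1,1,1 for degrees 0…5.
(1 + q⁴ + q⁸ + q¹² + q¹⁶) has coefficients 1,0,0,0,1,0,0,0,1,0,0,0,1,0 for degrees 0…13.
[q¹³] = 1·1 + 1·0 + 1·0 + 1·0 + 1·1 = 2.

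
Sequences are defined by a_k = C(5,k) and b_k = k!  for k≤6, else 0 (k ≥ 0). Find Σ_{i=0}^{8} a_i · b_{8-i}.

8526

This is [x^8] in the product of the two ordinary generating functions.
Σ = 1·0 + 5·0 + 10·720 + 10·120 + 5·24 + 1·6 + 0·2 + 0·1 + 0·1 = 8526.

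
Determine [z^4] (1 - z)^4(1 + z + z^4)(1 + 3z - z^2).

2

(1 - z)^4 has coefficients 1,-4,6,-4,1 for degrees 0…4.
(1 + z + z^4) has coefficients 1,1,0,0,1 for degrees 0…4.
Finally multiplying by (1 + 3z - z^2), the product of all factors after the first has coefficients 1,4,2,-1,1 for degrees 0…4.
[z^4] = 1·1 − 4·(-1) + 6·2 − 4·4 + 1·1 = 2.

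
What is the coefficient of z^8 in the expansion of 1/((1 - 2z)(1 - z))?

Partial fractions give a closed form: a_n = (2)·2^n + (-1)·1^n.
At n = 8: a_8 = 511.

511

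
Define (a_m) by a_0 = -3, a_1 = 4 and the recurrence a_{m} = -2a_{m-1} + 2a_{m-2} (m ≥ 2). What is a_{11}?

113216

The ordinary generating function has denominator 1 + 2x - 2x^2.
Iterating the recurrence: a_0,…,a_{11} = -3, 4, -14, 36, -100, 272, -744, 2032, -5552, 15168, -41440, 113216.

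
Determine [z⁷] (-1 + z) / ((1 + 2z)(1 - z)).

Partial fractions give a closed form: a_n = (-1)·(-2)^n.
At n = 7: a_7 = 128.

128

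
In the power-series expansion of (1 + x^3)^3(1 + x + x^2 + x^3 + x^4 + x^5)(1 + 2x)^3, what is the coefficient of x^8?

146

(1 + x^3)^3 has coefficients 1,0,0,3,0,0,3,0,0 for degrees 0…8.
(1 + x + x^2 + x^3 + x^4 + x^5) has coefficients 1,1,1,1,1,1,0,0,0 for degrees 0…8.
Finally multiplying by (1 + 2x)^3, the product of all factors after the first has coefficients 1,7,19,27,27,27,26,20,8 for degrees 0…8.
[x^8] = 1·8 + 3·27 + 3·19 = 146.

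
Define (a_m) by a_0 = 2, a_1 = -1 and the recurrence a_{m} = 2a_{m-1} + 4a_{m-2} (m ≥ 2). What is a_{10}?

The ordinary generating function has denominator 1 - 2z - 4z^2.
Iterating the recurrence: a_0,…,a_{10} = 2, -1, 6, 8, 40, 112, 384, 1216, 3968, 12800, 41472.

41472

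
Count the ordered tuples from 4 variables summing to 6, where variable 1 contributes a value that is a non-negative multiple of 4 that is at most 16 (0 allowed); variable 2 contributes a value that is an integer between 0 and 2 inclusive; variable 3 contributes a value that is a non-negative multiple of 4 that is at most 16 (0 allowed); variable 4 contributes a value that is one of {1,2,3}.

The generating function for the choices is (1 + z^4 + z^8 + z^12 + z^16)·(1 + z + z^2)·(1 + z^4 + z^8 + z^12 + z^16)·(z + z^2 + z^3); the count is [z^6].
(1 + z^4 + z^8 + z^12 + z^16) has coefficients 1,0,0,0,1,0,0 for degrees 0…6.
(1 + z + z^2) has coefficients 1,1,1,0,0,0,0 for degrees 0…6.
Multiplying by (1 + z^4 + z^8 + z^12 + z^16) gives running coefficients 1,1,1,0,1,1,1 for degrees 0…6.
Finally multiplying by (z + z^2 + z^3), the product of all factors after the first has coefficients 0,1,2,3,2,2,2 for degrees 0…6.
[z^6] = 1·2 + 1·2 = 4.

4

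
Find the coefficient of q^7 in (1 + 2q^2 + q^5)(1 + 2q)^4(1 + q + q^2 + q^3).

193

(1 + 2q^2 + q^5) has coefficients 1,0,2,0,0,1 for degrees 0…5.
(1 + 2q)^4 has coefficients 1,8,24,32,16,0,0,0 for degrees 0…7.
Finally multiplying by (1 + q + q^2 + q^3), the product of all factors after the first has coefficients 1,9,33,65,80,72,48,16 for degrees 0…7.
[q^7] = 1·16 + 2·72 + 1·33 = 193.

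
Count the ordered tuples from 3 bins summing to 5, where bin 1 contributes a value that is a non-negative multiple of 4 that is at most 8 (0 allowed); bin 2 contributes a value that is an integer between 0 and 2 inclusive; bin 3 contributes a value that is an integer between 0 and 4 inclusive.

4

The generating function for the choices is (1 + t^4 + t^8)·(1 + t + t^2)·(1 + t + t^2 + t^3 + t^4); the count is [t^5].
(1 + t^4 + t^8) has coefficients 1,0,0,0,1,0 for degrees 0…5.
(1 + t + t^2) has coefficients 1,1,1,0,0,0 for degrees 0…5.
Finally multiplying by (1 + t + t^2 + t^3 + t^4), the product of all factors after the first has coefficients 1,2,3,3,3,2 for degrees 0…5.
[t^5] = 1·2 + 1·2 = 4.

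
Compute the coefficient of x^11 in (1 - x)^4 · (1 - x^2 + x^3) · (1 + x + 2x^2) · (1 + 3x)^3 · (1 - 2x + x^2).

-601

(1 - x)^4 has coefficients 1,-4,6,-4,1 for degrees 0…4.
(1 - x^2 + x^3) has coefficients 1,0,-1,1,0,0,0,0,0,0,0,0 for degrees 0…11.
Multiplying by (1 + x + 2x^2) gives running coefficients 1,1,1,0,-1,2,0,0,0,0,0,0 for degrees 0…11.
Multiplying by (1 + 3x)^3 gives running coefficients 1,10,37,63,53,20,-9,27,54,0,0,0 for degrees 0…11.
Finally multiplying by (1 - 2x + x^2), the product of all factors after the first has coefficients 1,8,18,-1,-36,-23,4,65,-9,-81,54,0 for degrees 0…11.
[x^11] = 1·0 − 4·54 + 6·(-81) − 4·(-9) + 1·65 = -601.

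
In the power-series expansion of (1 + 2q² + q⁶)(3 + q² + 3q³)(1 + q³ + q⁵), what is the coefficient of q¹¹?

(1 + 2q² + q⁶) has coefficients 1,0,2,0,0,0,1 for degrees 0…6.
(3 + q² + 3q³) has coefficients 3,0,1,3,0,0,0,0,0,0,0,0 for degrees 0…11.
Finally multiplying by (1 + q³ + q⁵), the product of all factors after the first has coefficients 3,0,1,6,0,4,3,1,3,0,0,0 for degrees 0…11.
[q¹¹] = 1·0 + 2·0 + 1·4 = 4.

4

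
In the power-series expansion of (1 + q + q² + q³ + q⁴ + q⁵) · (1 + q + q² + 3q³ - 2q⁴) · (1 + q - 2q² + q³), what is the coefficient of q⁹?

-2

(1 + q + q² + q³ + q⁴ + q⁵) has coefficients 1,1,1,1,1,1 for degrees 0…5.
(1 + q + q² + 3q³ - 2q⁴) has coefficients 1,1,1,3,-2,0,0,0,0,0 for degrees 0…9.
Finally multiplying by (1 + q - 2q² + q³), the product of all factors after the first has coefficients 1,2,0,3,0,-7,7,-2,0,0 for degrees 0…9.
[q⁹] = 1·0 + 1·0 + 1·(-2) + 1·7 + 1·(-7) + 1·0 = -2.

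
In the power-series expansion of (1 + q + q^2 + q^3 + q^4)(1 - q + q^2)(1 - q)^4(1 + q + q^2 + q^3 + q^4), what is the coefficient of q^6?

(1 + q + q^2 + q^3 + q^4) has coefficients 1,1,1,1,1 for degrees 0…4.
(1 - q + q^2) has coefficients 1,-1,1,0,0,0,0 for degrees 0…6.
Multiplying by (1 - q)^4 gives running coefficients 1,-5,11,-14,11,-5,1 for degrees 0…6.
Finally multiplying by (1 + q + q^2 + q^3 + q^4), the product of all factors after the first has coefficients 1,-4,7,-7,4,-2,4 for degrees 0…6.
[q^6] = 1·4 + 1·(-2) + 1·4 + 1·(-7) + 1·7 = 6.

6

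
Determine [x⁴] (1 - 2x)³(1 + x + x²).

4

(1 - 2x)³ has coefficients 1,-6,12,-8 for degrees 0…3.
(1 + x + x²) has coefficients 1,1,1,0,0 for degrees 0…4.
[x⁴] = 1·0 − 6·0 + 12·1 − 8·1 = 4.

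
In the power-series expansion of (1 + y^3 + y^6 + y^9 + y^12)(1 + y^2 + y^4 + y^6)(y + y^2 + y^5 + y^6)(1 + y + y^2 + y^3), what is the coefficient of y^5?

7

(1 + y^3 + y^6 + y^9 + y^12) has coefficients 1,0,0,1,0,0 for degrees 0…5.
(1 + y^2 + y^4 + y^6) has coefficients 1,0,1,0,1,0 for degrees 0…5.
Multiplying by (y + y^2 + y^5 + y^6) gives running coefficients 0,1,1,1,1,2 for degrees 0…5.
Finally multiplying by (1 + y + y^2 + y^3), the product of all factors after the first has coefficients 0,1,2,3,4,5 for degrees 0…5.
[y^5] = 1·5 + 1·2 = 7.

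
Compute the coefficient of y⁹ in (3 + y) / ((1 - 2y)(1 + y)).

Partial fractions give a closed form: a_n = (7/3)·2^n + (2/3)·(-1)^n.
At n = 9: a_9 = 1194.

1194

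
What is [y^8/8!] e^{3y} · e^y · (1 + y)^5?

9035776

The EGF product rule gives c_8 = Σ_{k_1+k_2+k_3=8} C(8; k_1,k_2,k_3) · ∏ g_i(k_i), where e^{3y} gives (3)^k; e^y gives (1)^k; (1+y)^5 gives the falling factorial (5)_k.
g_1(k) for k = 0…8: 1, 3, 9, 27, 81, 243, 729, 2187, 6561.
g_2(k) for k = 0…8: 1, 1, 1, 1, 1, 1, 1, 1, 1.
g_3(k) for k = 0…8: 1, 5, 20, 60, 120, 120, 0, 0, 0.
First combine the last two factors: h(k) = Σ_j C(k,j)·g_2(j)·g_3(k−j) for k = 0…8: 1, 6, 31, 136, 501, 1546, 4051, 9276, 19081.
c_8 = Σ_k C(8,k)·g_1(k)·h(8−k) = 1·1·19081 + 8·3·9276 + 28·9·4051 + 56·27·1546 + 70·81·501 + 56·243·136 + 28·729·31 + 8·2187·6 + 1·6561·1 = 19081 + 222624 + 1020852 + 2337552 + 2840670 + 1850688 + 632772 + 104976 + 6561 = 9035776.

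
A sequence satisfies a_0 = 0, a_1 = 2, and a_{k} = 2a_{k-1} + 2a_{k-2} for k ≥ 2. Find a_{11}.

The ordinary generating function has denominator 1 - 2t - 2t^2.
Iterating the recurrence: a_0,…,a_{11} = 0, 2, 4, 12, 32, 88, 240, 656, 1792, 4896, 13376, 36544.

36544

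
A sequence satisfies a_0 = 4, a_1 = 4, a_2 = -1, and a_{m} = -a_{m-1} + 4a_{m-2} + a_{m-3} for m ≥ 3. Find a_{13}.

The ordinary generating function has denominator 1 + z - 4z^2 - z^3.
Iterating the recurrence: a_0,…,a_{13} = 4, 4, -1, 21, -21, 104, -167, 562, -1126, 3207, -7149, 18851, -44240, 112495.

112495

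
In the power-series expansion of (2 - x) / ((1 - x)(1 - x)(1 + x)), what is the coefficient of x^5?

The denominator gives the recurrence a_n = a_(n−1) + a_(n−2) − a_(n−3) for n ≥ 3; the numerator fixes a_0 = 2, a_1 = 1, a_2 = 3.
Iterating: 2, 1, 3, 2, 4, 3, so a_5 = 3.

3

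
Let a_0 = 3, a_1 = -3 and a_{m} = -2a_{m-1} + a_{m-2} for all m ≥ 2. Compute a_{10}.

10089

The ordinary generating function has denominator 1 + 2y - y^2.
Iterating the recurrence: a_0,…,a_{10} = 3, -3, 9, -21, 51, -123, 297, -717, 1731, -4179, 10089.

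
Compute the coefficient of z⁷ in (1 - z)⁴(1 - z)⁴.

(1 - z)⁴ has coefficients 1,-4,6,-4,1 for degrees 0…4.
(1 - z)⁴ has coefficients 1,-4,6,-4,1,0,0,0 for degrees 0…7.
[z⁷] = 1·0 − 4·0 + 6·0 − 4·1 + 1·(-4) = -8.

-8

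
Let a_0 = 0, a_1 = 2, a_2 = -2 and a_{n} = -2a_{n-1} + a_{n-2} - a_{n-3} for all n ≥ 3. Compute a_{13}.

The ordinary generating function has denominator 1 + 2x - x^2 + x^3.
Iterating the recurrence: a_0,…,a_{13} = 0, 2, -2, 6, -16, 40, -102, 260, -662, 1686, -4294, 10936, -27852, 70934.

70934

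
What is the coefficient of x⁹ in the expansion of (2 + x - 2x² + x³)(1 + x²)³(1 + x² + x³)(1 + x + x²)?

(2 + x - 2x² + x³) has coefficients 2,1,-2,1 for degrees 0…3.
(1 + x²)³ has coefficients 1,0,3,0,3,0,1,0,0,0 for degrees 0…9.
Multiplying by (1 + x² + x³) gives running coefficients 1,0,4,1,6,3,4,3,1,1 for degrees 0…9.
Finally multiplying by (1 + x + x²), the product of all factors after the first has coefficients 1,1,5,5,11,10,13,10,8,5 for degrees 0…9.
[x⁹] = 2·5 + 1·8 − 2·10 + 1·13 = 11.

11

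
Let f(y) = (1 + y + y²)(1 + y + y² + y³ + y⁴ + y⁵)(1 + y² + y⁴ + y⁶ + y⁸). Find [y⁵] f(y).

(1 + y + y²) has coefficients 1,1,1 for degrees 0…2.
(1 + y + y² + y³ + y⁴ + y⁵) has coefficients 1,1,1,1,1,1 for degrees 0…5.
Finally multiplying by (1 + y² + y⁴ + y⁶ + y⁸), the product of all factors after the first has coefficients 1,1,2,2,3,3 for degrees 0…5.
[y⁵] = 1·3 + 1·3 + 1·2 = 8.

8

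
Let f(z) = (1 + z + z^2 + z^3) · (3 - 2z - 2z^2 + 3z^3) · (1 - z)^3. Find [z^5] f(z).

11

(1 + z + z^2 + z^3) has coefficients 1,1,1,1 for degrees 0…3.
(3 - 2z - 2z^2 + 3z^3) has coefficients 3,-2,-2,3,0,0 for degrees 0…5.
Finally multiplying by (1 - z)^3, the product of all factors after the first has coefficients 3,-11,13,0,-13,11 for degrees 0…5.
[z^5] = 1·11 + 1·(-13) + 1·0 + 1·13 = 11.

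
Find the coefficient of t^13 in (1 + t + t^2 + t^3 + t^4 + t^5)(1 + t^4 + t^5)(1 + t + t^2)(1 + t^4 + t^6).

13

(1 + t + t^2 + t^3 + t^4 + t^5) has coefficients 1,1,1,1,1,1 for degrees 0…5.
(1 + t^4 + t^5) has coefficients 1,0,0,0,1,1,0,0,0,0,0,0,0,0 for degrees 0…13.
Multiplying by (1 + t + t^2) gives running coefficients 1,1,1,0,1,2,2,1,0,0,0,0,0,0 for degrees 0…13.
Finally multiplying by (1 + t^4 + t^6), the product of all factors after the first has coefficients 1,1,1,0,2,3,4,2,2,2,3,3,2,1 for degrees 0…13.
[t^13] = 1·1 + 1·2 + 1·3 + 1·3 + 1·2 + 1·2 = 13.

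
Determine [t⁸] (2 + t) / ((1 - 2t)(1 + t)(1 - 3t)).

33592

Partial fractions give a closed form: a_n = (-10/3)·2^n + (1/12)·(-1)^n + (21/4)·3^n.
At n = 8: a_8 = 33592.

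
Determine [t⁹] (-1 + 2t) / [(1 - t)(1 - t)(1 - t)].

35

The denominator gives the recurrence a_n = 3a_(n−1) − 3a_(n−2) + a_(n−3) for n ≥ 3; the numerator fixes a_0 = -1, a_1 = -1, a_2 = 0.
Iterating: -1, -1, 0, 2, 5, 9, 14, 20, 27, 35, so a_9 = 35.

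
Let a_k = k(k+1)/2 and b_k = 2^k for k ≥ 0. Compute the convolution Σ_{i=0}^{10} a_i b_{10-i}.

4017

Write out a_i and b_{10-i} for i = 0,…,10 and sum the products.
Σ = 0·1024 + 1·512 + 3·256 + 6·128 + 10·64 + 15·32 + 21·16 + 28·8 + 36·4 + 45·2 + 55·1 = 4017.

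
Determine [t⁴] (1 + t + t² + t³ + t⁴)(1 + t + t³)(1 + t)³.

20

(1 + t + t² + t³ + t⁴) has coefficients 1,1,1,1,1 for degrees 0…4.
(1 + t + t³) has coefficients 1,1,0,1,0 for degrees 0…4.
Finally multiplying by (1 + t)³, the product of all factors after the first has coefficients 1,4,6,5,4 for degrees 0…4.
[t⁴] = 1·4 + 1·5 + 1·6 + 1·4 + 1·1 = 20.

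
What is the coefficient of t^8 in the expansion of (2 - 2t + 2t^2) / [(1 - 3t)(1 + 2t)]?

6482

The denominator gives the recurrence a_n = a_(n−1) + 6a_(n−2) for n ≥ 3; the numerator fixes a_0 = 2, a_1 = 0, a_2 = 14.
Iterating: 2, 0, 14, 14, 98, 182, 770, 1862, 6482, so a_8 = 6482.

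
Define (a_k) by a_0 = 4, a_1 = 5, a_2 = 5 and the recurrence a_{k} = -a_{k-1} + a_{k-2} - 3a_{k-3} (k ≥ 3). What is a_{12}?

The ordinary generating function has denominator 1 + y - y^2 + 3y^3.
Iterating the recurrence: a_0,…,a_{12} = 4, 5, 5, -12, 2, -29, 67, -102, 256, -559, 1121, -2448, 5246.

5246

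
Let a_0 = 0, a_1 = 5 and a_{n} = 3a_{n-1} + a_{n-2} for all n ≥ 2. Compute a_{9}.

64850

The ordinary generating function has denominator 1 - 3z - z^2.
Iterating the recurrence: a_0,…,a_{9} = 0, 5, 15, 50, 165, 545, 1800, 5945, 19635, 64850.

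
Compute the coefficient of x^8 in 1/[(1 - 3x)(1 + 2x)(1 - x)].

5973

Partial fractions give a closed form: a_n = (9/10)·3^n + (4/15)·(-2)^n + (-1/6)·1^n.
At n = 8: a_8 = 5973.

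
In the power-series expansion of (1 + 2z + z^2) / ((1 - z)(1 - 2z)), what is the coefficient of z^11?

9212

The denominator gives the recurrence a_n = 3a_(n−1) − 2a_(n−2) for n ≥ 3; the numerator fixes a_0 = 1, a_1 = 5, a_2 = 14.
Iterating: 1, 5, 14, 32, 68, 140, 284, 572, 1148, 2300, 4604, 9212, so a_11 = 9212.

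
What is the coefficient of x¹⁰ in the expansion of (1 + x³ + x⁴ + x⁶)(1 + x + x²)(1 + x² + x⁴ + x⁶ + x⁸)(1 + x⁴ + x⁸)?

14

(1 + x³ + x⁴ + x⁶) has coefficients 1,0,0,1,1,0,1 for degrees 0…6.
(1 + x + x²) has coefficients 1,1,1,0,0,0,0,0,0,0,0 for degrees 0…10.
Multiplying by (1 + x² + x⁴ + x⁶ + x⁸) gives running coefficients 1,1,2,1,2,1,2,1,2,1,1 for degrees 0…10.
Finally multiplying by (1 + x⁴ + x⁸), the product of all factors after the first has coefficients 1,1,2,1,3,2,4,2,5,3,5 for degrees 0…10.
[x¹⁰] = 1·5 + 1·2 + 1·4 + 1·3 = 14.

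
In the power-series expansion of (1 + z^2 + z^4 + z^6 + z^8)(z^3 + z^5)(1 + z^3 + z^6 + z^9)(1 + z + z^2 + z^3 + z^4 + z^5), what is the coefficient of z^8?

(1 + z^2 + z^4 + z^6 + z^8) has coefficients 1,0,1,0,1,0,1,0,1 for degrees 0…8.
(z^3 + z^5) has coefficients 0,0,0,1,0,1,0,0,0 for degrees 0…8.
Multiplying by (1 + z^3 + z^6 + z^9) gives running coefficients 0,0,0,1,0,1,1,0,1 for degrees 0…8.
Finally multiplying by (1 + z + z^2 + z^3 + z^4 + z^5), the product of all factors after the first has coefficients 0,0,0,1,1,2,3,3,4 for degrees 0…8.
[z^8] = 1·4 + 1·3 + 1·1 + 1·0 + 1·0 = 8.

8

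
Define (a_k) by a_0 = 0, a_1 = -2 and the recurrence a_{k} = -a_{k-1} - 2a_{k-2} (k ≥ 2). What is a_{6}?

The ordinary generating function has denominator 1 + q + 2q^2.
Iterating the recurrence: a_0,…,a_{6} = 0, -2, 2, 2, -6, 2, 10.

10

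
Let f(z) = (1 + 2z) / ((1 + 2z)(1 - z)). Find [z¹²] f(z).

1

The denominator gives the recurrence a_n = −a_(n−1) + 2a_(n−2) for n ≥ 2; the numerator fixes a_0 = 1, a_1 = 1.
Iterating: 1, 1, 1, 1, 1, 1, 1, 1, 1, 1, 1, 1, 1, so a_12 = 1.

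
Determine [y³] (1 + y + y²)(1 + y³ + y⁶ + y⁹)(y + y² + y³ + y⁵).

(1 + y + y²) has coefficients 1,1,1 for degrees 0…2.
(1 + y³ + y⁶ + y⁹) has coefficients 1,0,0,1 for degrees 0…3.
Finally multiplying by (y + y² + y³ + y⁵), the product of all factors after the first has coefficients 0,1,1,1 for degrees 0…3.
[y³] = 1·1 + 1·1 + 1·1 = 3.

3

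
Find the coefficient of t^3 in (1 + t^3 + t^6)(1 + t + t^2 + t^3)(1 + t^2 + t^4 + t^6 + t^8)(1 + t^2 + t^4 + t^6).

(1 + t^3 + t^6) has coefficients 1,0,0,1 for degrees 0…3.
(1 + t + t^2 + t^3) has coefficients 1,1,1,1 for degrees 0…3.
Multiplying by (1 + t^2 + t^4 + t^6 + t^8) gives running coefficients 1,1,2,2 for degrees 0…3.
Finally multiplying by (1 + t^2 + t^4 + t^6), the product of all factors after the first has coefficients 1,1,3,3 for degrees 0…3.
[t^3] = 1·3 + 1·1 = 4.

4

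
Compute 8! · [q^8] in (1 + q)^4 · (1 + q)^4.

The EGF product rule gives c_8 = Σ_{k_1+k_2=8} C(8; k_1,k_2) · ∏ g_i(k_i), where (1+q)^4 gives the falling factorial (4)_k; (1+q)^4 gives the falling factorial (4)_k.
g_1(k) for k = 0…8: 1, 4, 12, 24, 24, 0, 0, 0, 0.
g_2(k) for k = 0…8: 1, 4, 12, 24, 24, 0, 0, 0, 0.
c_8 = Σ_k C(8,k)·g_1(k)·g_2(8−k) = 70·24·24 = 40320.

40320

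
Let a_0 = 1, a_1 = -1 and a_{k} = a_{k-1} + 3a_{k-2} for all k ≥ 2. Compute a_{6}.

The ordinary generating function has denominator 1 - x - 3x^2.
Iterating the recurrence: a_0,…,a_{6} = 1, -1, 2, -1, 5, 2, 17.

17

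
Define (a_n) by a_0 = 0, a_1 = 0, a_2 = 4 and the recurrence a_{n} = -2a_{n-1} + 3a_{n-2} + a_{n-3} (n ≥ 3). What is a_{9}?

-5580

The ordinary generating function has denominator 1 + 2x - 3x^2 - x^3.
Iterating the recurrence: a_0,…,a_{9} = 0, 0, 4, -8, 28, -76, 228, -656, 1920, -5580.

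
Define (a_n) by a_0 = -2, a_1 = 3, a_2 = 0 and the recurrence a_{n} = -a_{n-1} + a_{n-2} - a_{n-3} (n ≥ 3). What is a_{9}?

The ordinary generating function has denominator 1 + x - x^2 + x^3.
Iterating the recurrence: a_0,…,a_{9} = -2, 3, 0, 5, -8, 13, -26, 47, -86, 159.

159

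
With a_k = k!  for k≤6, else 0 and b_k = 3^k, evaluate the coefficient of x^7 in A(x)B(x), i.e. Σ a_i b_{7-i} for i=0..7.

Write out a_i and b_{7-i} for i = 0,…,7 and sum the products.
Σ = 1·2187 + 1·729 + 2·243 + 6·81 + 24·27 + 120·9 + 720·3 + 0·1 = 7776.

7776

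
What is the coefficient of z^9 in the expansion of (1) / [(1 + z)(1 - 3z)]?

14762

Partial fractions give a closed form: a_n = (1/4)·(-1)^n + (3/4)·3^n.
At n = 9: a_9 = 14762.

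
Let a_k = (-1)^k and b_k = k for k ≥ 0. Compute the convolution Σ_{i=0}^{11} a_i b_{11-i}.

6

This is [x^11] in the product of the two ordinary generating functions.
Σ = 1·11 − 1·10 + 1·9 − 1·8 + 1·7 − 1·6 + 1·5 − 1·4 + 1·3 − 1·2 + 1·1 − 1·0 = 6.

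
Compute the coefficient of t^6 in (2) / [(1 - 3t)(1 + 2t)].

926

The denominator gives the recurrence a_n = a_(n−1) + 6a_(n−2) for n ≥ 2; the numerator fixes a_0 = 2, a_1 = 2.
Iterating: 2, 2, 14, 26, 110, 266, 926, so a_6 = 926.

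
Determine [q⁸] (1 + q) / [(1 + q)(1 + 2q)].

256

The denominator gives the recurrence a_n = −3a_(n−1) − 2a_(n−2) for n ≥ 2; the numerator fixes a_0 = 1, a_1 = -2.
Iterating: 1, -2, 4, -8, 16, -32, 64, -128, 256, so a_8 = 256.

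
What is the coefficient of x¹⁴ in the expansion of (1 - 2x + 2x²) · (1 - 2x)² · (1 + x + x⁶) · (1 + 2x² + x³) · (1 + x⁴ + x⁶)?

(1 - 2x + 2x²) has coefficients 1,-2,2 for degrees 0…2.
(1 - 2x)² has coefficients 1,-4,4,0,0,0,0,0,0,0,0,0,0,0,0 for degrees 0…14.
Multiplying by (1 + x + x⁶) gives running coefficients 1,-3,0,4,0,0,1,-4,4,0,0,0,0,0,0 for degrees 0…14.
Multiplying by (1 + 2x² + x³) gives running coefficients 1,-3,2,-1,-3,8,5,-4,6,-7,4,4,0,0,0 for degrees 0…14.
Finally multiplying by (1 + x⁴ + x⁶), the product of all factors after the first has coefficients 1,-3,2,-1,-2,5,8,-8,5,0,6,8,11,-11,10 for degrees 0…14.
[x¹⁴] = 1·10 − 2·(-11) + 2·11 = 54.

54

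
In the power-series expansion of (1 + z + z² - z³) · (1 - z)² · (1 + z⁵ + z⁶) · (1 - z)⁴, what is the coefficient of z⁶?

(1 + z + z² - z³) has coefficients 1,1,1,-1 for degrees 0…3.
(1 - z)² has coefficients 1,-2,1,0,0,0,0 for degrees 0…6.
Multiplying by (1 + z⁵ + z⁶) gives running coefficients 1,-2,1,0,0,1,-1 for degrees 0…6.
Finally multiplying by (1 - z)⁴, the product of all factors after the first has coefficients 1,-6,15,-20,15,-5,-4 for degrees 0…6.
[z⁶] = 1·(-4) + 1·(-5) + 1·15 − 1·(-20) = 26.

26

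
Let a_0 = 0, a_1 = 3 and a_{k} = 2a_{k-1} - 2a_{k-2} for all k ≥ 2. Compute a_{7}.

The ordinary generating function has denominator 1 - 2q + 2q^2.
Iterating the recurrence: a_0,…,a_{7} = 0, 3, 6, 6, 0, -12, -24, -24.

-24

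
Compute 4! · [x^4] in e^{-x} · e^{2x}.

1

The EGF product rule gives c_4 = Σ_{k_1+k_2=4} C(4; k_1,k_2) · ∏ g_i(k_i), where e^{-x} gives (-1)^k; e^{2x} gives (2)^k.
g_1(k) for k = 0…4: 1, -1, 1, -1, 1.
g_2(k) for k = 0…4: 1, 2, 4, 8, 16.
c_4 = Σ_k C(4,k)·g_1(k)·g_2(4−k) = 1·1·16 + 4·(-1)·8 + 6·1·4 + 4·(-1)·2 + 1·1·1 = 16 − 32 + 24 − 8 + 1 = 1.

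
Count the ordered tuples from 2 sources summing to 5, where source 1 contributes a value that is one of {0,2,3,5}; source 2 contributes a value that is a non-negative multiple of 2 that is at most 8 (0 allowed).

2

The generating function for the choices is (1 + y² + y³ + y⁵)·(1 + y² + y⁴ + y⁶ + y⁸); the count is [y⁵].
(1 + y² + y³ + y⁵) has coefficients 1,0,1,1,0,1 for degrees 0…5.
(1 + y² + y⁴ + y⁶ + y⁸) has coefficients 1,0,1,0,1,0 for degrees 0…5.
[y⁵] = 1·0 + 1·0 + 1·1 + 1·1 = 2.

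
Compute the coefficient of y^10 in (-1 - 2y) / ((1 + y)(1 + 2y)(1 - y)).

The denominator gives the recurrence a_n = −2a_(n−1) + a_(n−2) + 2a_(n−3) for n ≥ 3; the numerator fixes a_0 = -1, a_1 = 0, a_2 = -1.
Iterating: -1, 0, -1, 0, -1, 0, -1, 0, -1, 0, -1, so a_10 = -1.

-1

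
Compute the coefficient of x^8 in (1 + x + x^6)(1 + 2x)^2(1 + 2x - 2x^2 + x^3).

10

(1 + x + x^6) has coefficients 1,1,0,0,0,0,1 for degrees 0…6.
(1 + 2x)^2 has coefficients 1,4,4,0,0,0,0,0,0 for degrees 0…8.
Finally multiplying by (1 + 2x - 2x^2 + x^3), the product of all factors after the first has coefficients 1,6,10,1,-4,4,0,0,0 for degrees 0…8.
[x^8] = 1·0 + 1·0 + 1·10 = 10.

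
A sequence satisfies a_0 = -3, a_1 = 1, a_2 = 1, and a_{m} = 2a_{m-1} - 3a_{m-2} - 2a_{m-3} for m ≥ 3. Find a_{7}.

-67

The ordinary generating function has denominator 1 - 2y + 3y^2 + 2y^3.
Iterating the recurrence: a_0,…,a_{7} = -3, 1, 1, 5, 5, -7, -39, -67.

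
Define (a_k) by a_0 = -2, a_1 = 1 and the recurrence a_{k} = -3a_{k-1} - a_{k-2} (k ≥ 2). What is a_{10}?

The ordinary generating function has denominator 1 + 3t + t^2.
Iterating the recurrence: a_0,…,a_{10} = -2, 1, -1, 2, -5, 13, -34, 89, -233, 610, -1597.

-1597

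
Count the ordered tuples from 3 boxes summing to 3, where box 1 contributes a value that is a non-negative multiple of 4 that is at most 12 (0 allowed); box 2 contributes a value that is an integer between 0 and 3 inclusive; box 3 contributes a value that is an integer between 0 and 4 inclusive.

4

The generating function for the choices is (1 + t^4 + t^8 + t^12)·(1 + t + t^2 + t^3)·(1 + t + t^2 + t^3 + t^4); the count is [t^3].
(1 + t^4 + t^8 + t^12) has coefficients 1,0,0,0 for degrees 0…3.
(1 + t + t^2 + t^3) has coefficients 1,1,1,1 for degrees 0…3.
Finally multiplying by (1 + t + t^2 + t^3 + t^4), the product of all factors after the first has coefficients 1,2,3,4 for degrees 0…3.
[t^3] = 1·4 = 4.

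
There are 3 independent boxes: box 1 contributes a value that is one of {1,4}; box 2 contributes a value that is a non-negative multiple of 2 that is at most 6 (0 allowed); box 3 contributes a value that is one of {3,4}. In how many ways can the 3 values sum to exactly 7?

2

The generating function for the choices is (x + x^4)·(1 + x^2 + x^4 + x^6)·(x^3 + x^4); the count is [x^7].
(x + x^4) has coefficients 0,1,0,0,1 for degrees 0…4.
(1 + x^2 + x^4 + x^6) has coefficients 1,0,1,0,1,0,1,0 for degrees 0…7.
Finally multiplying by (x^3 + x^4), the product of all factors after the first has coefficients 0,0,0,1,1,1,1,1 for degrees 0…7.
[x^7] = 1·1 + 1·1 = 2.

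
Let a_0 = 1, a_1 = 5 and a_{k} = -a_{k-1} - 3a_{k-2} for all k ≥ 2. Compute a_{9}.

-475

The ordinary generating function has denominator 1 + q + 3q^2.
Iterating the recurrence: a_0,…,a_{9} = 1, 5, -8, -7, 31, -10, -83, 113, 136, -475.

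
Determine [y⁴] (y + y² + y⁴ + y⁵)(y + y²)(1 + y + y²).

4

(y + y² + y⁴ + y⁵) has coefficients 0,1,1,0,1 for degrees 0…4.
(y + y²) has coefficients 0,1,1,0,0 for degrees 0…4.
Finally multiplying by (1 + y + y²), the product of all factors after the first has coefficients 0,1,2,2,1 for degrees 0…4.
[y⁴] = 1·2 + 1·2 + 1·0 = 4.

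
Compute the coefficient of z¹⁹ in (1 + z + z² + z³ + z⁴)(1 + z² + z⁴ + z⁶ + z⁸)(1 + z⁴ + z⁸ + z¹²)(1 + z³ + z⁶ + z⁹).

22

(1 + z + z² + z³ + z⁴) has coefficients 1,1,1,1,1 for degrees 0…4.
(1 + z² + z⁴ + z⁶ + z⁸) has coefficients 1,0,1,0,1,0,1,0,1,0,0,0,0,0,0,0,0,0,0,0 for degrees 0…19.
Multiplying by (1 + z⁴ + z⁸ + z¹²) gives running coefficients 1,0,1,0,2,0,2,0,3,0,2,0,3,0,2,0,2,0,1,0 for degrees 0…19.
Finally multiplying by (1 + z³ + z⁶ + z⁹), the product of all factors after the first has coefficients 1,0,1,1,2,1,3,2,4,3,4,4,5,4,5,5,4,5,4,4 for degrees 0…19.
[z¹⁹] = 1·4 + 1·4 + 1·5 + 1·4 + 1·5 = 22.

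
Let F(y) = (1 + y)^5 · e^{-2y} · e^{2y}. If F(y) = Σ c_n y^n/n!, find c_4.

120

The EGF product rule gives c_4 = Σ_{k_1+k_2+k_3=4} C(4; k_1,k_2,k_3) · ∏ g_i(k_i), where (1+y)^5 gives the falling factorial (5)_k; e^{-2y} gives (-2)^k; e^{2y} gives (2)^k.
g_1(k) for k = 0…4: 1, 5, 20, 60, 120.
g_2(k) for k = 0…4: 1, -2, 4, -8, 16.
g_3(k) for k = 0…4: 1, 2, 4, 8, 16.
First combine the last two factors: h(k) = Σ_j C(k,j)·g_2(j)·g_3(k−j) for k = 0…4: 1, 0, 0, 0, 0.
c_4 = Σ_k C(4,k)·g_1(k)·h(4−k) = 1·120·1 = 120.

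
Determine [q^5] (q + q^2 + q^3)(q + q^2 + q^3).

2

(q + q^2 + q^3) has coefficients 0,1,1,1 for degrees 0…3.
(q + q^2 + q^3) has coefficients 0,1,1,1,0,0 for degrees 0…5.
[q^5] = 1·0 + 1·1 + 1·1 = 2.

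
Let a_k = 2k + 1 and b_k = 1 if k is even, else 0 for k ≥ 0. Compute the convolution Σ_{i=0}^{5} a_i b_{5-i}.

21

Write out a_i and b_{5-i} for i = 0,…,5 and sum the products.
Σ = 1·0 + 3·1 + 5·0 + 7·1 + 9·0 + 11·1 = 21.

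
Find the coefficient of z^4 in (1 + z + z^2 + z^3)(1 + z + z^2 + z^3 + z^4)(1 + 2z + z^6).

(1 + z + z^2 + z^3) has coefficients 1,1,1,1 for degrees 0…3.
(1 + z + z^2 + z^3 + z^4) has coefficients 1,1,1,1,1 for degrees 0…4.
Finally multiplying by (1 + 2z + z^6), the product of all factors after the first has coefficients 1,3,3,3,3 for degrees 0…4.
[z^4] = 1·3 + 1·3 + 1·3 + 1·3 = 12.

12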